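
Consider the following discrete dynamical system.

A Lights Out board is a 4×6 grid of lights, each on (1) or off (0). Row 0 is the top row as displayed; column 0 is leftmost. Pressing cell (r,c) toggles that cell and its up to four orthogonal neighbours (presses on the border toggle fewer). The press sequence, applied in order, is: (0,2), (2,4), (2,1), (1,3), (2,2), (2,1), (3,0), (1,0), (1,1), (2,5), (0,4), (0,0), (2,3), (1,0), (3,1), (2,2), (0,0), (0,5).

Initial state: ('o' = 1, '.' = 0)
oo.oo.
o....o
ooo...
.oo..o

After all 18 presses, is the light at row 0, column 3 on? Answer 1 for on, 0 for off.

0

k=0  oo.oo.
o....o
ooo...
.oo..o
k=1  o.o.o.
o.o..o
ooo...
.oo..o
k=2  o.o.o.
o.o.oo
oooooo
.oo.oo
k=3  o.o.o.
ooo.oo
...ooo
..o.oo
k=4  o.ooo.
oo.o.o
....oo
..o.oo
k=5  o.ooo.
oooo.o
.ooooo
....oo
k=6  o.ooo.
o.oo.o
o..ooo
.o..oo
k=7  o.ooo.
o.oo.o
...ooo
o...oo
k=8  ..ooo.
.ooo.o
o..ooo
o...oo
k=9  .oooo.
o..o.o
oo.ooo
o...oo
k=10  .oooo.
o..o..
oo.o..
o...o.
k=11  .oo..o
o..oo.
oo.o..
o...o.
k=12  o.o..o
...oo.
oo.o..
o...o.
k=13  o.o..o
....o.
ooo.o.
o..oo.
k=14  ..o..o
oo..o.
.oo.o.
o..oo.
k=15  ..o..o
oo..o.
..o.o.
.oooo.
k=16  ..o..o
ooo.o.
.o.oo.
.o.oo.
k=17  ooo..o
.oo.o.
.o.oo.
.o.oo.
k=18  ooo.o.
.oo.oo
.o.oo.
.o.oo.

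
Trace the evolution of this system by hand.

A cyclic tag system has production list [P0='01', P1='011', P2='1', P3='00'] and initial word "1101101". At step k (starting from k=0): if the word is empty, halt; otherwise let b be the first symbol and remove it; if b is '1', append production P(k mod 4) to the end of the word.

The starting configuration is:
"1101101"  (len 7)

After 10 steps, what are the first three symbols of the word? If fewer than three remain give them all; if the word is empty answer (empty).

110

step 0: "1101101"  (len 7)
step 1: "10110101"  (len 8)
step 2: "0110101011"  (len 10)
step 3: "110101011"  (len 9)
step 4: "1010101100"  (len 10)
step 5: "01010110001"  (len 11)
step 6: "1010110001"  (len 10)
step 7: "0101100011"  (len 10)
step 8: "101100011"  (len 9)
step 9: "0110001101"  (len 10)
step 10: "110001101"  (len 9)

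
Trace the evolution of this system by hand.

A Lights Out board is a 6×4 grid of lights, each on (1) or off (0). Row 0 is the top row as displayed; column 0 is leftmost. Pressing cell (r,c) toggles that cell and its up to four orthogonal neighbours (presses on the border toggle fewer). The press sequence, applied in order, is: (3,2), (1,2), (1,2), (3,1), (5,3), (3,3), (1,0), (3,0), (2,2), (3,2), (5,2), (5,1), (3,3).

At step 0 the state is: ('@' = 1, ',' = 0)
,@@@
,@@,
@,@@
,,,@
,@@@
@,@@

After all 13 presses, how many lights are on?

10

step 0: ,@@@
,@@,
@,@@
,,,@
,@@@
@,@@
step 1: ,@@@
,@@,
@,,@
,@@,
,@,@
@,@@
step 2: ,@,@
,,,@
@,@@
,@@,
,@,@
@,@@
step 3: ,@@@
,@@,
@,,@
,@@,
,@,@
@,@@
step 4: ,@@@
,@@,
@@,@
@,,,
,,,@
@,@@
step 5: ,@@@
,@@,
@@,@
@,,,
,,,,
@,,,
step 6: ,@@@
,@@,
@@,,
@,@@
,,,@
@,,,
step 7: @@@@
@,@,
,@,,
@,@@
,,,@
@,,,
step 8: @@@@
@,@,
@@,,
,@@@
@,,@
@,,,
step 9: @@@@
@,,,
@,@@
,@,@
@,,@
@,,,
step 10: @@@@
@,,,
@,,@
,,@,
@,@@
@,,,
step 11: @@@@
@,,,
@,,@
,,@,
@,,@
@@@@
step 12: @@@@
@,,,
@,,@
,,@,
@@,@
,,,@
step 13: @@@@
@,,,
@,,,
,,,@
@@,,
,,,@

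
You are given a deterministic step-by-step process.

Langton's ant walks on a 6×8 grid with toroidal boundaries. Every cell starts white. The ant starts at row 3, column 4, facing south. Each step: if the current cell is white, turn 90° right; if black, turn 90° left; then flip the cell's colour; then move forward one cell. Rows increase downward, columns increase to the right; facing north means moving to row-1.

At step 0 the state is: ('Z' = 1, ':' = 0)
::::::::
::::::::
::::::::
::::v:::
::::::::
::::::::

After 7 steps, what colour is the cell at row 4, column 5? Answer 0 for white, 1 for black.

1

0) ::::::::
::::::::
::::::::
::::v:::
::::::::
::::::::
1) ::::::::
::::::::
::::::::
:::<Z:::
::::::::
::::::::
2) ::::::::
::::::::
:::^::::
:::ZZ:::
::::::::
::::::::
3) ::::::::
::::::::
:::Z>:::
:::ZZ:::
::::::::
::::::::
4) ::::::::
::::::::
:::ZZ:::
:::Zv:::
::::::::
::::::::
5) ::::::::
::::::::
:::ZZ:::
:::Z:>::
::::::::
::::::::
6) ::::::::
::::::::
:::ZZ:::
:::Z:Z::
:::::v::
::::::::
7) ::::::::
::::::::
:::ZZ:::
:::Z:Z::
::::<Z::
::::::::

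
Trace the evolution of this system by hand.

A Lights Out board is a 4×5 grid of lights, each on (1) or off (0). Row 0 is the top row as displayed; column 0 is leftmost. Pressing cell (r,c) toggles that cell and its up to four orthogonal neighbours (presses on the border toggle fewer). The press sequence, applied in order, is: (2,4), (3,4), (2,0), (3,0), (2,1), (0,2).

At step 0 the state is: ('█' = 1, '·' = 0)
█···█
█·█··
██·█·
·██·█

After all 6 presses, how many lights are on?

13

[0] █···█
█·█··
██·█·
·██·█
[1] █···█
█·█·█
██··█
·██··
[2] █···█
█·█·█
██···
·████
[3] █···█
··█·█
·····
█████
[4] █···█
··█·█
█····
··███
[5] █···█
·██·█
·██··
·████
[6] █████
·█··█
·██··
·████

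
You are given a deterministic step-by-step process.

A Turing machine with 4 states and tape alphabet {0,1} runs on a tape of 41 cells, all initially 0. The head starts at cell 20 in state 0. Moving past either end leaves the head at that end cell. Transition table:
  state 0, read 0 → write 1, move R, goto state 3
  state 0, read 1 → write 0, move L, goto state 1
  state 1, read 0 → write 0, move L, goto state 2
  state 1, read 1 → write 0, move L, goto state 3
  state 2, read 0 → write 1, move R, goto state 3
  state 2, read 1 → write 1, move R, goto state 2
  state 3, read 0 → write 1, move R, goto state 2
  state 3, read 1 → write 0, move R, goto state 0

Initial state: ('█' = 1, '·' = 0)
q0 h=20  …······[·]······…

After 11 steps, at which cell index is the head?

[0] q0 h=20  …······[·]······…
[1] q3 h=21  …·····█[·]······…
[2] q2 h=22  …····██[·]······…
[3] q3 h=23  …···███[·]······…
[4] q2 h=24  …··████[·]······…
[5] q3 h=25  …·█████[·]······…
[6] q2 h=26  …██████[·]······…
[7] q3 h=27  …██████[·]······…
[8] q2 h=28  …██████[·]······…
[9] q3 h=29  …██████[·]······…
[10] q2 h=30  …██████[·]······…
[11] q3 h=31  …██████[·]······…

31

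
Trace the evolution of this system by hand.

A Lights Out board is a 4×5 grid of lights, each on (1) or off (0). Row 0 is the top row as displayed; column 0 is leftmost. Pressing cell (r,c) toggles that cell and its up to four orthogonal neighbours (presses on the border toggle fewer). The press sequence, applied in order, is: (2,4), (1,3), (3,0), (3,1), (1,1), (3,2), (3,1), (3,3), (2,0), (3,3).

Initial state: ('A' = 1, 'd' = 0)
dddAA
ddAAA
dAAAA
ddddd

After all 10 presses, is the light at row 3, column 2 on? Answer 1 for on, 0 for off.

step 0: dddAA
ddAAA
dAAAA
ddddd
step 1: dddAA
ddAAd
dAAdd
ddddA
step 2: ddddA
ddddA
dAAAd
ddddA
step 3: ddddA
ddddA
AAAAd
AAddA
step 4: ddddA
ddddA
AdAAd
ddAdA
step 5: dAddA
AAAdA
AAAAd
ddAdA
step 6: dAddA
AAAdA
AAdAd
dAdAA
step 7: dAddA
AAAdA
AddAd
AdAAA
step 8: dAddA
AAAdA
Adddd
Adddd
step 9: dAddA
dAAdA
dAddd
ddddd
step 10: dAddA
dAAdA
dAdAd
ddAAA

1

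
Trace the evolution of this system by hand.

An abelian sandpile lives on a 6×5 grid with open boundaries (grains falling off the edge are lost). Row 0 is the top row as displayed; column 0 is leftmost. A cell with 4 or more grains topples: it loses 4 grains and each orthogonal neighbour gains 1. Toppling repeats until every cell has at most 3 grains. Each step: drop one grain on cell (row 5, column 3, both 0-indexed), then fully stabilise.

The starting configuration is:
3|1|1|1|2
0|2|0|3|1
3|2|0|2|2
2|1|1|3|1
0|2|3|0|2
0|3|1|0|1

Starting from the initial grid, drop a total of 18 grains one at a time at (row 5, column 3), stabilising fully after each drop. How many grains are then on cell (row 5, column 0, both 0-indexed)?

1

[0] 3|1|1|1|2
0|2|0|3|1
3|2|0|2|2
2|1|1|3|1
0|2|3|0|2
0|3|1|0|1
[1] 3|1|1|1|2
0|2|0|3|1
3|2|0|2|2
2|1|1|3|1
0|2|3|0|2
0|3|1|1|1
[2] 3|1|1|1|2
0|2|0|3|1
3|2|0|2|2
2|1|1|3|1
0|2|3|0|2
0|3|1|2|1
[3] 3|1|1|1|2
0|2|0|3|1
3|2|0|2|2
2|1|1|3|1
0|2|3|0|2
0|3|1|3|1
[4] 3|1|1|1|2
0|2|0|3|1
3|2|0|2|2
2|1|1|3|1
0|2|3|1|2
0|3|2|0|2
[5] 3|1|1|1|2
0|2|0|3|1
3|2|0|2|2
2|1|1|3|1
0|2|3|1|2
0|3|2|1|2
[6] 3|1|1|1|2
0|2|0|3|1
3|2|0|2|2
2|1|1|3|1
0|2|3|1|2
0|3|2|2|2
[7] 3|1|1|1|2
0|2|0|3|1
3|2|0|2|2
2|1|1|3|1
0|2|3|1|2
0|3|2|3|2
[8] 3|1|1|1|2
0|2|0|3|1
3|2|0|2|2
2|1|1|3|1
0|2|3|2|2
0|3|3|0|3
[9] 3|1|1|1|2
0|2|0|3|1
3|2|0|2|2
2|1|1|3|1
0|2|3|2|2
0|3|3|1|3
[10] 3|1|1|1|2
0|2|0|3|1
3|2|0|2|2
2|1|1|3|1
0|2|3|2|2
0|3|3|2|3
[11] 3|1|1|1|2
0|2|0|3|1
3|2|0|2|2
2|1|1|3|1
0|2|3|2|2
0|3|3|3|3
[12] 3|1|1|1|2
0|2|0|3|1
3|2|0|3|2
2|2|3|0|3
1|0|2|2|0
1|1|2|3|1
[13] 3|1|1|1|2
0|2|0|3|1
3|2|0|3|2
2|2|3|0|3
1|0|2|3|0
1|1|3|0|2
[14] 3|1|1|1|2
0|2|0|3|1
3|2|0|3|2
2|2|3|0|3
1|0|2|3|0
1|1|3|1|2
[15] 3|1|1|1|2
0|2|0|3|1
3|2|0|3|2
2|2|3|0|3
1|0|2|3|0
1|1|3|2|2
[16] 3|1|1|1|2
0|2|0|3|1
3|2|0|3|2
2|2|3|0|3
1|0|2|3|0
1|1|3|3|2
[17] 3|1|1|1|2
0|2|0|3|1
3|2|1|3|2
2|3|0|2|3
1|1|1|1|1
1|2|1|2|3
[18] 3|1|1|1|2
0|2|0|3|1
3|2|1|3|2
2|3|0|2|3
1|1|1|1|1
1|2|1|3|3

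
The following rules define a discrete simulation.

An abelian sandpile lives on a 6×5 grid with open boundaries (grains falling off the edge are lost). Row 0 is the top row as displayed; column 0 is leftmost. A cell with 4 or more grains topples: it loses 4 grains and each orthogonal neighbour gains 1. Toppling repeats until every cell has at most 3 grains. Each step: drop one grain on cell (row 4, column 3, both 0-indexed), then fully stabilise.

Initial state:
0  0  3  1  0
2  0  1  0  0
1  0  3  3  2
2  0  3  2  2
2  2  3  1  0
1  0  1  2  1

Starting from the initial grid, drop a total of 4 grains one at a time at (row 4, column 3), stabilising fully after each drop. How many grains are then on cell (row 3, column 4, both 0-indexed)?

3

step 0: 0  0  3  1  0
2  0  1  0  0
1  0  3  3  2
2  0  3  2  2
2  2  3  1  0
1  0  1  2  1
step 1: 0  0  3  1  0
2  0  1  0  0
1  0  3  3  2
2  0  3  2  2
2  2  3  2  0
1  0  1  2  1
step 2: 0  0  3  1  0
2  0  1  0  0
1  0  3  3  2
2  0  3  2  2
2  2  3  3  0
1  0  1  2  1
step 3: 0  0  3  1  0
2  0  2  1  0
1  1  1  1  3
2  1  2  1  3
2  3  1  2  1
1  0  2  3  1
step 4: 0  0  3  1  0
2  0  2  1  0
1  1  1  1  3
2  1  2  1  3
2  3  1  3  1
1  0  2  3  1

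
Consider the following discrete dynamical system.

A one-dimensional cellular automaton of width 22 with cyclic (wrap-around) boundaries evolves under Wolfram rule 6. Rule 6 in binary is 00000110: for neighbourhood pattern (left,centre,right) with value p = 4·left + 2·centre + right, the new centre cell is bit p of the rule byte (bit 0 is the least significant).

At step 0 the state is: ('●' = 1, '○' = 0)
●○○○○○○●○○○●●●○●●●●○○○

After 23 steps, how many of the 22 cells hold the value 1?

step 0: ●○○○○○○●○○○●●●○●●●●○○○
step 1: ●○○○○○●●○○●○○○○○○○○○○●
step 2: ○○○○○●○○○●●○○○○○○○○○●○
step 3: ○○○○●●○○●○○○○○○○○○○●●○
step 4: ○○○●○○○●●○○○○○○○○○●○○○
step 5: ○○●●○○●○○○○○○○○○○●●○○○
step 6: ○●○○○●●○○○○○○○○○●○○○○○
step 7: ●●○○●○○○○○○○○○○●●○○○○○
step 8: ○○○●●○○○○○○○○○●○○○○○○●
step 9: ○○●○○○○○○○○○○●●○○○○○●●
step 10: ○●●○○○○○○○○○●○○○○○○●○○
step 11: ●○○○○○○○○○○●●○○○○○●●○○
step 12: ●○○○○○○○○○●○○○○○○●○○○●
step 13: ○○○○○○○○○●●○○○○○●●○○●○
step 14: ○○○○○○○○●○○○○○○●○○○●●○
step 15: ○○○○○○○●●○○○○○●●○○●○○○
step 16: ○○○○○○●○○○○○○●○○○●●○○○
step 17: ○○○○○●●○○○○○●●○○●○○○○○
step 18: ○○○○●○○○○○○●○○○●●○○○○○
step 19: ○○○●●○○○○○●●○○●○○○○○○○
step 20: ○○●○○○○○○●○○○●●○○○○○○○
step 21: ○●●○○○○○●●○○●○○○○○○○○○
step 22: ●○○○○○○●○○○●●○○○○○○○○○
step 23: ●○○○○○●●○○●○○○○○○○○○○●

5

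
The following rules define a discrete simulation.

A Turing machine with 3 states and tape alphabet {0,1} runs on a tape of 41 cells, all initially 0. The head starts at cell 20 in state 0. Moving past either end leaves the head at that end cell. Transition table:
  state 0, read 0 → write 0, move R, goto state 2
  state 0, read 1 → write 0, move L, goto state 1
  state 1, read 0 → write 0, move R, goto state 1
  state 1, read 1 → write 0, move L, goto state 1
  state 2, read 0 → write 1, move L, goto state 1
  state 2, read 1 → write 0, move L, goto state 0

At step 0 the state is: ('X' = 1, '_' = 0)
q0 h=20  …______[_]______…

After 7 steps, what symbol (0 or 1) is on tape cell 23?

0

step 0: q0 h=20  …______[_]______…
step 1: q2 h=21  …______[_]______…
step 2: q1 h=20  …______[_]X_____…
step 3: q1 h=21  …______[X]______…
step 4: q1 h=20  …______[_]______…
step 5: q1 h=21  …______[_]______…
step 6: q1 h=22  …______[_]______…
step 7: q1 h=23  …______[_]______…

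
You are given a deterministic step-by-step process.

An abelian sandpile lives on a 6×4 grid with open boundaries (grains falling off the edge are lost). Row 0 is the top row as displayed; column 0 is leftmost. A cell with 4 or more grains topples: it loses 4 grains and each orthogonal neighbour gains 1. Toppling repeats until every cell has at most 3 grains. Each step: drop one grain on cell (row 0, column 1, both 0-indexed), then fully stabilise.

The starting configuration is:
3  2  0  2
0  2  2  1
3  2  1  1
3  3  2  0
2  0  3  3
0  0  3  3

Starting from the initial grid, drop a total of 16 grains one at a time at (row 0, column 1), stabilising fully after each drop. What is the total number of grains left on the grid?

step 0: 3  2  0  2
0  2  2  1
3  2  1  1
3  3  2  0
2  0  3  3
0  0  3  3
step 1: 3  3  0  2
0  2  2  1
3  2  1  1
3  3  2  0
2  0  3  3
0  0  3  3
step 2: 0  1  1  2
1  3  2  1
3  2  1  1
3  3  2  0
2  0  3  3
0  0  3  3
step 3: 0  2  1  2
1  3  2  1
3  2  1  1
3  3  2  0
2  0  3  3
0  0  3  3
step 4: 0  3  1  2
1  3  2  1
3  2  1  1
3  3  2  0
2  0  3  3
0  0  3  3
step 5: 1  1  2  2
2  0  3  1
3  3  1  1
3  3  2  0
2  0  3  3
0  0  3  3
step 6: 1  2  2  2
2  0  3  1
3  3  1  1
3  3  2  0
2  0  3  3
0  0  3  3
step 7: 1  3  2  2
2  0  3  1
3  3  1  1
3  3  2  0
2  0  3  3
0  0  3  3
step 8: 2  0  3  2
2  1  3  1
3  3  1  1
3  3  2  0
2  0  3  3
0  0  3  3
step 9: 2  1  3  2
2  1  3  1
3  3  1  1
3  3  2  0
2  0  3  3
0  0  3  3
step 10: 2  2  3  2
2  1  3  1
3  3  1  1
3  3  2  0
2  0  3  3
0  0  3  3
step 11: 2  3  3  2
2  1  3  1
3  3  1  1
3  3  2  0
2  0  3  3
0  0  3  3
step 12: 3  1  1  3
2  3  0  2
3  3  2  1
3  3  2  0
2  0  3  3
0  0  3  3
step 13: 3  2  1  3
2  3  0  2
3  3  2  1
3  3  2  0
2  0  3  3
0  0  3  3
step 14: 3  3  1  3
2  3  0  2
3  3  2  1
3  3  2  0
2  0  3  3
0  0  3  3
step 15: 1  2  2  3
1  2  1  2
2  2  3  1
1  1  3  0
3  1  3  3
0  0  3  3
step 16: 1  3  2  3
1  2  1  2
2  2  3  1
1  1  3  0
3  1  3  3
0  0  3  3

44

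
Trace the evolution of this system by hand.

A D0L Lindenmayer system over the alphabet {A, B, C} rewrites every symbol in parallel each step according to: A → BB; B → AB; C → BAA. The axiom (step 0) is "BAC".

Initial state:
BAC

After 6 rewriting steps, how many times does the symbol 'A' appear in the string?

gen 0: BAC
gen 1: ABBBBAA
gen 2: BBABABABABBBBB
gen 3: ABABBBABBBABBBABBBABABABABAB
gen 4: BBABBBABABABBBABABABBBABABABBBABABABBBABBBABBBABBBABBBAB
gen 5: ABABBBABABABBBABBBABBBABABABBBABBBABBBABABABBBABBBABBBABABABBBABBBABBBABABABBBABABABBBABABABBBABABABBBABABABBBAB
gen 6: BBABBBABABABBBABBBABBBABABABBBABABABBBABABABBBABBBABBBABAB…ABABABBBABBBABBBABABABBBABBBABBBABABABBBABBBABBBABABABBBAB  (len 224)

74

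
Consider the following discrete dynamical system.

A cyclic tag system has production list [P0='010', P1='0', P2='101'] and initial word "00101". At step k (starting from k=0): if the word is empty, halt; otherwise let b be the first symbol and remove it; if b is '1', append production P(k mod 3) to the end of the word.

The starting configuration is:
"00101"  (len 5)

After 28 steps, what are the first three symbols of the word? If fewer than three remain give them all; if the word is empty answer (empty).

100

t=0: "00101"  (len 5)
t=1: "0101"  (len 4)
t=2: "101"  (len 3)
t=3: "01101"  (len 5)
t=4: "1101"  (len 4)
t=5: "1010"  (len 4)
t=6: "010101"  (len 6)
t=7: "10101"  (len 5)
t=8: "01010"  (len 5)
t=9: "1010"  (len 4)
t=10: "010010"  (len 6)
t=11: "10010"  (len 5)
t=12: "0010101"  (len 7)
t=13: "010101"  (len 6)
t=14: "10101"  (len 5)
t=15: "0101101"  (len 7)
t=16: "101101"  (len 6)
t=17: "011010"  (len 6)
t=18: "11010"  (len 5)
t=19: "1010010"  (len 7)
t=20: "0100100"  (len 7)
t=21: "100100"  (len 6)
t=22: "00100010"  (len 8)
t=23: "0100010"  (len 7)
t=24: "100010"  (len 6)
t=25: "00010010"  (len 8)
t=26: "0010010"  (len 7)
t=27: "010010"  (len 6)
t=28: "10010"  (len 5)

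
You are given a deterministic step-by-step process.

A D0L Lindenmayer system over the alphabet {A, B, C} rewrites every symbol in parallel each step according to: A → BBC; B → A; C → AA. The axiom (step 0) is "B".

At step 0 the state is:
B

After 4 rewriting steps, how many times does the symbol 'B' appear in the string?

0) B
1) A
2) BBC
3) AAAA
4) BBCBBCBBCBBC

8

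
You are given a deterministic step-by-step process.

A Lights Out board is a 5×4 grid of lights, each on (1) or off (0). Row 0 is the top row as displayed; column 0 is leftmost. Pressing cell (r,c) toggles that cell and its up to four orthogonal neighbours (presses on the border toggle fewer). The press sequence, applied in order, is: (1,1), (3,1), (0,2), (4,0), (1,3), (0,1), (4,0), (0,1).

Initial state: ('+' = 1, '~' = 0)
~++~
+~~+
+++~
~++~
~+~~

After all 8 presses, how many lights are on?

8

gen 0: ~++~
+~~+
+++~
~++~
~+~~
gen 1: ~~+~
~+++
+~+~
~++~
~+~~
gen 2: ~~+~
~+++
+++~
+~~~
~~~~
gen 3: ~+~+
~+~+
+++~
+~~~
~~~~
gen 4: ~+~+
~+~+
+++~
~~~~
++~~
gen 5: ~+~~
~++~
++++
~~~~
++~~
gen 6: +~+~
~~+~
++++
~~~~
++~~
gen 7: +~+~
~~+~
++++
+~~~
~~~~
gen 8: ~+~~
~++~
++++
+~~~
~~~~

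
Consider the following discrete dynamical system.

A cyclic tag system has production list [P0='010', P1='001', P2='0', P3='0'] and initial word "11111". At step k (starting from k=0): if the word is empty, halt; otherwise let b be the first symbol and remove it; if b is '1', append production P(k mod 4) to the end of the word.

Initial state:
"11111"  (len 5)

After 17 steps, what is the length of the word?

2

[0] "11111"  (len 5)
[1] "1111010"  (len 7)
[2] "111010001"  (len 9)
[3] "110100010"  (len 9)
[4] "101000100"  (len 9)
[5] "01000100010"  (len 11)
[6] "1000100010"  (len 10)
[7] "0001000100"  (len 10)
[8] "001000100"  (len 9)
[9] "01000100"  (len 8)
[10] "1000100"  (len 7)
[11] "0001000"  (len 7)
[12] "001000"  (len 6)
[13] "01000"  (len 5)
[14] "1000"  (len 4)
[15] "0000"  (len 4)
[16] "000"  (len 3)
[17] "00"  (len 2)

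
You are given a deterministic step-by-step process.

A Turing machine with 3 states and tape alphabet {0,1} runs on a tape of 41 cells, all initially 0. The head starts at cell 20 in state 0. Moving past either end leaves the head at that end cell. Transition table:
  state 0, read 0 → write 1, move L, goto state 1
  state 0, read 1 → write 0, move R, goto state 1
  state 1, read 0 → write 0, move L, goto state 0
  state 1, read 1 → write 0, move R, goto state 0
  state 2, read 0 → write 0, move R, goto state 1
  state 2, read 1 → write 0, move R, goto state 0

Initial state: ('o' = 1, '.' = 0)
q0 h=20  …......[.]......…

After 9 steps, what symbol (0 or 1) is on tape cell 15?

gen 0: q0 h=20  …......[.]......…
gen 1: q1 h=19  …......[.]o.....…
gen 2: q0 h=18  …......[.].o....…
gen 3: q1 h=17  …......[.]o.o...…
gen 4: q0 h=16  …......[.].o.o..…
gen 5: q1 h=15  …......[.]o.o.o.…
gen 6: q0 h=14  …......[.].o.o.o…
gen 7: q1 h=13  …......[.]o.o.o.…
gen 8: q0 h=12  …......[.].o.o.o…
gen 9: q1 h=11  …......[.]o.o.o.…

0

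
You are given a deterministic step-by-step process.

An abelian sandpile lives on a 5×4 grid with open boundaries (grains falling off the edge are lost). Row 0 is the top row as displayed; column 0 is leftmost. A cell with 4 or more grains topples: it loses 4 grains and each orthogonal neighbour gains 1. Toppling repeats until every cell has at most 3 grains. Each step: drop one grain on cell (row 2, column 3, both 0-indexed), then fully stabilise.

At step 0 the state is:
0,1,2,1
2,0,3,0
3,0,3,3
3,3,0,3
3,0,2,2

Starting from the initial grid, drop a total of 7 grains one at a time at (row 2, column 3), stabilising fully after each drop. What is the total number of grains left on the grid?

36

gen 0: 0,1,2,1
2,0,3,0
3,0,3,3
3,3,0,3
3,0,2,2
gen 1: 0,1,3,1
2,1,0,2
3,1,1,2
3,3,2,0
3,0,2,3
gen 2: 0,1,3,1
2,1,0,2
3,1,1,3
3,3,2,0
3,0,2,3
gen 3: 0,1,3,1
2,1,0,3
3,1,2,0
3,3,2,1
3,0,2,3
gen 4: 0,1,3,1
2,1,0,3
3,1,2,1
3,3,2,1
3,0,2,3
gen 5: 0,1,3,1
2,1,0,3
3,1,2,2
3,3,2,1
3,0,2,3
gen 6: 0,1,3,1
2,1,0,3
3,1,2,3
3,3,2,1
3,0,2,3
gen 7: 0,1,3,2
2,1,1,0
3,1,3,1
3,3,2,2
3,0,2,3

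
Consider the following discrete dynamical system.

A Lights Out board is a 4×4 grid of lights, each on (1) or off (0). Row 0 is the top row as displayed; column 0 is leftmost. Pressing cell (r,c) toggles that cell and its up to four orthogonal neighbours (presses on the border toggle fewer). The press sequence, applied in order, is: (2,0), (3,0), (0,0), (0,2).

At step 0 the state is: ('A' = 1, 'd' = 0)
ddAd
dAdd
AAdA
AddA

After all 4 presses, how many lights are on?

9

t=0: ddAd
dAdd
AAdA
AddA
t=1: ddAd
AAdd
dddA
dddA
t=2: ddAd
AAdd
AddA
AAdA
t=3: AAAd
dAdd
AddA
AAdA
t=4: AddA
dAAd
AddA
AAdA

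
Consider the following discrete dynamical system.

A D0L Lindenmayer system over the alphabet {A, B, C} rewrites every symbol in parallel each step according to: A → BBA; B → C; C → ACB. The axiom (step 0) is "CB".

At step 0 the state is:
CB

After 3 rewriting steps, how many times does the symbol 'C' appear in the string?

gen 0: CB
gen 1: ACBC
gen 2: BBAACBCACB
gen 3: CCBBABBAACBCACBBBAACBC

7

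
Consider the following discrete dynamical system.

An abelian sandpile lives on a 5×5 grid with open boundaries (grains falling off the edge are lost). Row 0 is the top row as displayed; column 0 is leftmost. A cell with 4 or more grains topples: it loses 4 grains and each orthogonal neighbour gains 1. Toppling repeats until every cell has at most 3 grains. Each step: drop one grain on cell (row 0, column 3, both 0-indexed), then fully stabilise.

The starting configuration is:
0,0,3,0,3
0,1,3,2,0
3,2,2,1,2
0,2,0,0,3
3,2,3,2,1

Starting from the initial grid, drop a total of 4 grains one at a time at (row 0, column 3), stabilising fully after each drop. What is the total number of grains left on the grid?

step 0: 0,0,3,0,3
0,1,3,2,0
3,2,2,1,2
0,2,0,0,3
3,2,3,2,1
step 1: 0,0,3,1,3
0,1,3,2,0
3,2,2,1,2
0,2,0,0,3
3,2,3,2,1
step 2: 0,0,3,2,3
0,1,3,2,0
3,2,2,1,2
0,2,0,0,3
3,2,3,2,1
step 3: 0,0,3,3,3
0,1,3,2,0
3,2,2,1,2
0,2,0,0,3
3,2,3,2,1
step 4: 0,1,1,3,0
0,2,1,0,2
3,2,3,2,2
0,2,0,0,3
3,2,3,2,1

38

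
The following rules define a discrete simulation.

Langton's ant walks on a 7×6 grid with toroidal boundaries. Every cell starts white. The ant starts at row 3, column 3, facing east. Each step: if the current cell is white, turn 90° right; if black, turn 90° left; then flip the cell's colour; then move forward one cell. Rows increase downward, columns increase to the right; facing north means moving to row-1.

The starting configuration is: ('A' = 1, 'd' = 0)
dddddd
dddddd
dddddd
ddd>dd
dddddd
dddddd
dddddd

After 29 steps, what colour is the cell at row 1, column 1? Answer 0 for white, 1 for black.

k=0  dddddd
dddddd
dddddd
ddd>dd
dddddd
dddddd
dddddd
k=1  dddddd
dddddd
dddddd
dddAdd
dddvdd
dddddd
dddddd
k=2  dddddd
dddddd
dddddd
dddAdd
dd<Add
dddddd
dddddd
k=3  dddddd
dddddd
dddddd
dd^Add
ddAAdd
dddddd
dddddd
k=4  dddddd
dddddd
dddddd
ddA>dd
ddAAdd
dddddd
dddddd
k=5  dddddd
dddddd
ddd^dd
ddAddd
ddAAdd
dddddd
dddddd
k=6  dddddd
dddddd
dddA>d
ddAddd
ddAAdd
dddddd
dddddd
k=7  dddddd
dddddd
dddAAd
ddAdvd
ddAAdd
dddddd
dddddd
k=8  dddddd
dddddd
dddAAd
ddA<Ad
ddAAdd
dddddd
dddddd
k=9  dddddd
dddddd
ddd^Ad
ddAAAd
ddAAdd
dddddd
dddddd
k=10  dddddd
dddddd
dd<dAd
ddAAAd
ddAAdd
dddddd
dddddd
k=11  dddddd
dd^ddd
ddAdAd
ddAAAd
ddAAdd
dddddd
dddddd
k=12  dddddd
ddA>dd
ddAdAd
ddAAAd
ddAAdd
dddddd
dddddd
k=13  dddddd
ddAAdd
ddAvAd
ddAAAd
ddAAdd
dddddd
dddddd
k=14  dddddd
ddAAdd
dd<AAd
ddAAAd
ddAAdd
dddddd
dddddd
k=15  dddddd
ddAAdd
dddAAd
ddvAAd
ddAAdd
dddddd
dddddd
k=16  dddddd
ddAAdd
dddAAd
ddd>Ad
ddAAdd
dddddd
dddddd
k=17  dddddd
ddAAdd
ddd^Ad
ddddAd
ddAAdd
dddddd
dddddd
k=18  dddddd
ddAAdd
dd<dAd
ddddAd
ddAAdd
dddddd
dddddd
k=19  dddddd
dd^Add
ddAdAd
ddddAd
ddAAdd
dddddd
dddddd
k=20  dddddd
d<dAdd
ddAdAd
ddddAd
ddAAdd
dddddd
dddddd
k=21  d^dddd
dAdAdd
ddAdAd
ddddAd
ddAAdd
dddddd
dddddd
k=22  dA>ddd
dAdAdd
ddAdAd
ddddAd
ddAAdd
dddddd
dddddd
k=23  dAAddd
dAvAdd
ddAdAd
ddddAd
ddAAdd
dddddd
dddddd
k=24  dAAddd
d<AAdd
ddAdAd
ddddAd
ddAAdd
dddddd
dddddd
k=25  dAAddd
ddAAdd
dvAdAd
ddddAd
ddAAdd
dddddd
dddddd
k=26  dAAddd
ddAAdd
<AAdAd
ddddAd
ddAAdd
dddddd
dddddd
k=27  dAAddd
^dAAdd
AAAdAd
ddddAd
ddAAdd
dddddd
dddddd
k=28  dAAddd
A>AAdd
AAAdAd
ddddAd
ddAAdd
dddddd
dddddd
k=29  dAAddd
AAAAdd
AvAdAd
ddddAd
ddAAdd
dddddd
dddddd

1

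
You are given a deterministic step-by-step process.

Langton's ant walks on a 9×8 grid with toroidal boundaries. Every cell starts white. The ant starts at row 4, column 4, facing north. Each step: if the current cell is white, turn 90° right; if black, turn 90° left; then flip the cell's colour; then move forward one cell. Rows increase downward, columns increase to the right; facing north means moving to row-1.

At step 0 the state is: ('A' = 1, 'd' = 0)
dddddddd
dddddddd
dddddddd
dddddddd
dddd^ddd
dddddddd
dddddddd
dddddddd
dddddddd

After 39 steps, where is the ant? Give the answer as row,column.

k=0  dddddddd
dddddddd
dddddddd
dddddddd
dddd^ddd
dddddddd
dddddddd
dddddddd
dddddddd
k=1  dddddddd
dddddddd
dddddddd
dddddddd
ddddA>dd
dddddddd
dddddddd
dddddddd
dddddddd
k=2  dddddddd
dddddddd
dddddddd
dddddddd
ddddAAdd
dddddvdd
dddddddd
dddddddd
dddddddd
k=3  dddddddd
dddddddd
dddddddd
dddddddd
ddddAAdd
dddd<Add
dddddddd
dddddddd
dddddddd
k=4  dddddddd
dddddddd
dddddddd
dddddddd
dddd^Add
ddddAAdd
dddddddd
dddddddd
dddddddd
k=5  dddddddd
dddddddd
dddddddd
dddddddd
ddd<dAdd
ddddAAdd
dddddddd
dddddddd
dddddddd
k=6  dddddddd
dddddddd
dddddddd
ddd^dddd
dddAdAdd
ddddAAdd
dddddddd
dddddddd
dddddddd
k=7  dddddddd
dddddddd
dddddddd
dddA>ddd
dddAdAdd
ddddAAdd
dddddddd
dddddddd
dddddddd
k=8  dddddddd
dddddddd
dddddddd
dddAAddd
dddAvAdd
ddddAAdd
dddddddd
dddddddd
dddddddd
k=9  dddddddd
dddddddd
dddddddd
dddAAddd
ddd<AAdd
ddddAAdd
dddddddd
dddddddd
dddddddd
k=10  dddddddd
dddddddd
dddddddd
dddAAddd
ddddAAdd
dddvAAdd
dddddddd
dddddddd
dddddddd
k=11  dddddddd
dddddddd
dddddddd
dddAAddd
ddddAAdd
dd<AAAdd
dddddddd
dddddddd
dddddddd
k=12  dddddddd
dddddddd
dddddddd
dddAAddd
dd^dAAdd
ddAAAAdd
dddddddd
dddddddd
dddddddd
k=13  dddddddd
dddddddd
dddddddd
dddAAddd
ddA>AAdd
ddAAAAdd
dddddddd
dddddddd
dddddddd
k=14  dddddddd
dddddddd
dddddddd
dddAAddd
ddAAAAdd
ddAvAAdd
dddddddd
dddddddd
dddddddd
k=15  dddddddd
dddddddd
dddddddd
dddAAddd
ddAAAAdd
ddAd>Add
dddddddd
dddddddd
dddddddd
k=16  dddddddd
dddddddd
dddddddd
dddAAddd
ddAA^Add
ddAddAdd
dddddddd
dddddddd
dddddddd
k=17  dddddddd
dddddddd
dddddddd
dddAAddd
ddA<dAdd
ddAddAdd
dddddddd
dddddddd
dddddddd
k=18  dddddddd
dddddddd
dddddddd
dddAAddd
ddAddAdd
ddAvdAdd
dddddddd
dddddddd
dddddddd
k=19  dddddddd
dddddddd
dddddddd
dddAAddd
ddAddAdd
dd<AdAdd
dddddddd
dddddddd
dddddddd
k=20  dddddddd
dddddddd
dddddddd
dddAAddd
ddAddAdd
dddAdAdd
ddvddddd
dddddddd
dddddddd
k=21  dddddddd
dddddddd
dddddddd
dddAAddd
ddAddAdd
dddAdAdd
d<Addddd
dddddddd
dddddddd
k=22  dddddddd
dddddddd
dddddddd
dddAAddd
ddAddAdd
d^dAdAdd
dAAddddd
dddddddd
dddddddd
k=23  dddddddd
dddddddd
dddddddd
dddAAddd
ddAddAdd
dA>AdAdd
dAAddddd
dddddddd
dddddddd
k=24  dddddddd
dddddddd
dddddddd
dddAAddd
ddAddAdd
dAAAdAdd
dAvddddd
dddddddd
dddddddd
k=25  dddddddd
dddddddd
dddddddd
dddAAddd
ddAddAdd
dAAAdAdd
dAd>dddd
dddddddd
dddddddd
k=26  dddddddd
dddddddd
dddddddd
dddAAddd
ddAddAdd
dAAAdAdd
dAdAdddd
dddvdddd
dddddddd
k=27  dddddddd
dddddddd
dddddddd
dddAAddd
ddAddAdd
dAAAdAdd
dAdAdddd
dd<Adddd
dddddddd
k=28  dddddddd
dddddddd
dddddddd
dddAAddd
ddAddAdd
dAAAdAdd
dA^Adddd
ddAAdddd
dddddddd
k=29  dddddddd
dddddddd
dddddddd
dddAAddd
ddAddAdd
dAAAdAdd
dAA>dddd
ddAAdddd
dddddddd
k=30  dddddddd
dddddddd
dddddddd
dddAAddd
ddAddAdd
dAA^dAdd
dAAddddd
ddAAdddd
dddddddd
k=31  dddddddd
dddddddd
dddddddd
dddAAddd
ddAddAdd
dA<ddAdd
dAAddddd
ddAAdddd
dddddddd
k=32  dddddddd
dddddddd
dddddddd
dddAAddd
ddAddAdd
dAdddAdd
dAvddddd
ddAAdddd
dddddddd
k=33  dddddddd
dddddddd
dddddddd
dddAAddd
ddAddAdd
dAdddAdd
dAd>dddd
ddAAdddd
dddddddd
k=34  dddddddd
dddddddd
dddddddd
dddAAddd
ddAddAdd
dAdddAdd
dAdAdddd
ddAvdddd
dddddddd
k=35  dddddddd
dddddddd
dddddddd
dddAAddd
ddAddAdd
dAdddAdd
dAdAdddd
ddAd>ddd
dddddddd
k=36  dddddddd
dddddddd
dddddddd
dddAAddd
ddAddAdd
dAdddAdd
dAdAdddd
ddAdAddd
ddddvddd
k=37  dddddddd
dddddddd
dddddddd
dddAAddd
ddAddAdd
dAdddAdd
dAdAdddd
ddAdAddd
ddd<Addd
k=38  dddddddd
dddddddd
dddddddd
dddAAddd
ddAddAdd
dAdddAdd
dAdAdddd
ddA^Addd
dddAAddd
k=39  dddddddd
dddddddd
dddddddd
dddAAddd
ddAddAdd
dAdddAdd
dAdAdddd
ddAA>ddd
dddAAddd

7,4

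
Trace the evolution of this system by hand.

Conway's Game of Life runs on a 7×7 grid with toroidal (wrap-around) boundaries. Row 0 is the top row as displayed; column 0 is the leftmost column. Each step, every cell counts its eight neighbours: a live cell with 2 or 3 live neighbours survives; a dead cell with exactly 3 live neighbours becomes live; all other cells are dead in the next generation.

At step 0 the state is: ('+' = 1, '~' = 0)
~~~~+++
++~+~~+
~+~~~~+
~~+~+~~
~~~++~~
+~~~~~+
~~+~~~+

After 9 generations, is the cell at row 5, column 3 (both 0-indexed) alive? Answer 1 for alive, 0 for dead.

1

t=0: ~~~~+++
++~+~~+
~+~~~~+
~~+~+~~
~~~++~~
+~~~~~+
~~+~~~+
t=1: ~++++~~
~++~+~~
~+~+~++
~~+~++~
~~~+++~
+~~+~++
~~~~~~~
t=2: ~+~~+~~
~~~~~~~
++~~~~+
~~+~~~~
~~+~~~~
~~~+~++
++~~~++
t=3: ~+~~~++
~+~~~~~
++~~~~~
+~+~~~~
~~++~~~
~++~++~
~++~~~~
t=4: ~+~~~~~
~++~~~+
+~+~~~~
+~++~~~
~~~~+~~
~~~~+~~
~~~++~+
t=5: ~+~+~+~
~~+~~~~
+~~~~~+
~~++~~~
~~~~+~~
~~~~+~~
~~~+++~
t=6: ~~~+~+~
+++~~~+
~+++~~~
~~~+~~~
~~~~+~~
~~~~~~~
~~++~+~
t=7: +~~+~+~
+~~~+~+
~~~+~~~
~~~++~~
~~~~~~~
~~~++~~
~~++~~~
t=8: ++++~+~
+~~++++
~~~+~+~
~~~++~~
~~~~~~~
~~+++~~
~~+~~~~
t=9: +~~~~+~
+~~~~~~
~~+~~~~
~~~++~~
~~+~~~~
~~++~~~
~~~~~~~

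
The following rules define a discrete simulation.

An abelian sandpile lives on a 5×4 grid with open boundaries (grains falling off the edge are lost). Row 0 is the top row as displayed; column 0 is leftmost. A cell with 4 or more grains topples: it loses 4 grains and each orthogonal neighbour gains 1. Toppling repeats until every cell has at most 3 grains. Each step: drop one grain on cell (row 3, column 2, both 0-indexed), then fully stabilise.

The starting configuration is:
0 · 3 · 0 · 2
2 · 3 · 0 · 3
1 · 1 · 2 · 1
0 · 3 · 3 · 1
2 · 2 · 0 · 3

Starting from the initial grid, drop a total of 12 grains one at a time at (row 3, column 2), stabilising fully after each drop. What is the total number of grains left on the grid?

35

step 0: 0 · 3 · 0 · 2
2 · 3 · 0 · 3
1 · 1 · 2 · 1
0 · 3 · 3 · 1
2 · 2 · 0 · 3
step 1: 0 · 3 · 0 · 2
2 · 3 · 0 · 3
1 · 2 · 3 · 1
1 · 0 · 1 · 2
2 · 3 · 1 · 3
step 2: 0 · 3 · 0 · 2
2 · 3 · 0 · 3
1 · 2 · 3 · 1
1 · 0 · 2 · 2
2 · 3 · 1 · 3
step 3: 0 · 3 · 0 · 2
2 · 3 · 0 · 3
1 · 2 · 3 · 1
1 · 0 · 3 · 2
2 · 3 · 1 · 3
step 4: 0 · 3 · 0 · 2
2 · 3 · 1 · 3
1 · 3 · 0 · 2
1 · 1 · 1 · 3
2 · 3 · 2 · 3
step 5: 0 · 3 · 0 · 2
2 · 3 · 1 · 3
1 · 3 · 0 · 2
1 · 1 · 2 · 3
2 · 3 · 2 · 3
step 6: 0 · 3 · 0 · 2
2 · 3 · 1 · 3
1 · 3 · 0 · 2
1 · 1 · 3 · 3
2 · 3 · 2 · 3
step 7: 0 · 3 · 0 · 2
2 · 3 · 1 · 3
1 · 3 · 1 · 3
1 · 3 · 2 · 1
3 · 0 · 1 · 1
step 8: 0 · 3 · 0 · 2
2 · 3 · 1 · 3
1 · 3 · 1 · 3
1 · 3 · 3 · 1
3 · 0 · 1 · 1
step 9: 1 · 0 · 1 · 2
3 · 1 · 2 · 3
2 · 1 · 3 · 3
2 · 1 · 1 · 2
3 · 1 · 2 · 1
step 10: 1 · 0 · 1 · 2
3 · 1 · 2 · 3
2 · 1 · 3 · 3
2 · 1 · 2 · 2
3 · 1 · 2 · 1
step 11: 1 · 0 · 1 · 2
3 · 1 · 2 · 3
2 · 1 · 3 · 3
2 · 1 · 3 · 2
3 · 1 · 2 · 1
step 12: 1 · 0 · 2 · 3
3 · 2 · 0 · 1
2 · 2 · 2 · 2
2 · 2 · 2 · 0
3 · 1 · 3 · 2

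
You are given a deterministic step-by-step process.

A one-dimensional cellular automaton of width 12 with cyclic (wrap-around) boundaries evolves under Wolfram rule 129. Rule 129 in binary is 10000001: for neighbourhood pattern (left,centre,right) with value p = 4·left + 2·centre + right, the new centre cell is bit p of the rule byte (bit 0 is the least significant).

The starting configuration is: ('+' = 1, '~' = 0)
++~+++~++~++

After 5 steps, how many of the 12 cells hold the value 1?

9

[0] ++~+++~++~++
[1] +~~~+~~~~~~+
[2] ~~+~~~++++~~
[3] +~~~+~~++~~+
[4] ~~+~~~~~~~~~
[5] +~~~++++++++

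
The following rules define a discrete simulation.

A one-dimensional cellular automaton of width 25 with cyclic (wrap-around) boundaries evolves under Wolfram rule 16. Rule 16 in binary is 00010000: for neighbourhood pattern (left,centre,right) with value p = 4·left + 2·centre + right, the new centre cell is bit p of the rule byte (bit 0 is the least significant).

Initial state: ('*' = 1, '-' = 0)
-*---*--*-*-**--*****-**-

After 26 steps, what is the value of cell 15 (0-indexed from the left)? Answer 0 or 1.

0

step 0: -*---*--*-*-**--*****-**-
step 1: --*---*-------*---------*
step 2: *--*---*-------*---------
step 3: -*--*---*-------*--------
step 4: --*--*---*-------*-------
step 5: ---*--*---*-------*------
step 6: ----*--*---*-------*-----
step 7: -----*--*---*-------*----
step 8: ------*--*---*-------*---
step 9: -------*--*---*-------*--
step 10: --------*--*---*-------*-
step 11: ---------*--*---*-------*
step 12: *---------*--*---*-------
step 13: -*---------*--*---*------
step 14: --*---------*--*---*-----
step 15: ---*---------*--*---*----
step 16: ----*---------*--*---*---
step 17: -----*---------*--*---*--
step 18: ------*---------*--*---*-
step 19: -------*---------*--*---*
step 20: *-------*---------*--*---
step 21: -*-------*---------*--*--
step 22: --*-------*---------*--*-
step 23: ---*-------*---------*--*
step 24: *---*-------*---------*--
step 25: -*---*-------*---------*-
step 26: --*---*-------*---------*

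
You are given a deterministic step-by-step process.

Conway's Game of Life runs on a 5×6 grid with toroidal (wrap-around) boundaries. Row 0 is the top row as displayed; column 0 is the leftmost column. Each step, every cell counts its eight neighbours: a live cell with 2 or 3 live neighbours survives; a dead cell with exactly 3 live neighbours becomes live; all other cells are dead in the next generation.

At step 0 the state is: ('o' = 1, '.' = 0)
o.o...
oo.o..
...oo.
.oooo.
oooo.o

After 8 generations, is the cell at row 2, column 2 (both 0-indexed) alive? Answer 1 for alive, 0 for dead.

1

step 0: o.o...
oo.o..
...oo.
.oooo.
oooo.o
step 1: ....o.
oo.ooo
o....o
......
.....o
step 2: ...o..
.o.o..
.o....
o....o
......
step 3: ..o...
......
.oo...
o.....
......
step 4: ......
.oo...
.o....
.o....
......
step 5: ......
.oo...
oo....
......
......
step 6: ......
ooo...
ooo...
......
......
step 7: .o....
o.o...
o.o...
.o....
......
step 8: .o....
o.o...
o.o...
.o....
......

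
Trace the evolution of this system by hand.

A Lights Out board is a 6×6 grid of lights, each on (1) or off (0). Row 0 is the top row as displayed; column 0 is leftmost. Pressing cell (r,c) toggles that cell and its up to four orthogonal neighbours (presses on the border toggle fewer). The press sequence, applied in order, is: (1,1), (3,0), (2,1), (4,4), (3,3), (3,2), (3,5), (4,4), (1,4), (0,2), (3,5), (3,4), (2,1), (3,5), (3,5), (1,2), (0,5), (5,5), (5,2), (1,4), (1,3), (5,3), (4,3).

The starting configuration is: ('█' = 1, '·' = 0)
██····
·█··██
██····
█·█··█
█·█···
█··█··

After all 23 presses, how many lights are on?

k=0  ██····
·█··██
██····
█·█··█
█·█···
█··█··
k=1  █·····
█·█·██
█·····
█·█··█
█·█···
█··█··
k=2  █·····
█·█·██
······
·██··█
··█···
█··█··
k=3  █·····
███·██
███···
··█··█
··█···
█··█··
k=4  █·····
███·██
███···
··█·██
··████
█··██·
k=5  █·····
███·██
████··
···█·█
··█·██
█··██·
k=6  █·····
███·██
██·█··
·██··█
····██
█··██·
k=7  █·····
███·██
██·█·█
·██·█·
····█·
█··██·
k=8  █·····
███·██
██·█·█
·██···
···█·█
█··█··
k=9  █···█·
████··
██·███
·██···
···█·█
█··█··
k=10  █████·
██·█··
██·███
·██···
···█·█
█··█··
k=11  █████·
██·█··
██·██·
·██·██
···█··
█··█··
k=12  █████·
██·█··
██·█··
·███··
···██·
█··█··
k=13  █████·
█··█··
··██··
··██··
···██·
█··█··
k=14  █████·
█··█··
··██·█
··████
···███
█··█··
k=15  █████·
█··█··
··██··
··██··
···██·
█··█··
k=16  ██·██·
███···
···█··
··██··
···██·
█··█··
k=17  ██·█·█
███··█
···█··
··██··
···██·
█··█··
k=18  ██·█·█
███··█
···█··
··██··
···███
█··███
k=19  ██·█·█
███··█
···█··
··██··
··████
███·██
k=20  ██·███
█████·
···██·
··██··
··████
███·██
k=21  ██··██
██····
····█·
··██··
··████
███·██
k=22  ██··██
██····
····█·
··██··
··█·██
██·█·█
k=23  ██··██
██····
····█·
··█···
···█·█
██···█

13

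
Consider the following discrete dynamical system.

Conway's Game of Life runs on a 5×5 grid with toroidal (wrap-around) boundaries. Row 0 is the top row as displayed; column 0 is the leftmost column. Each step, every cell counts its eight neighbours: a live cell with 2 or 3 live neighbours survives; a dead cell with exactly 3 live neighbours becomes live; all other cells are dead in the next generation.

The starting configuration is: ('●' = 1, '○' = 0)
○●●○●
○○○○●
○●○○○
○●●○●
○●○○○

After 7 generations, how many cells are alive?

1

gen 0: ○●●○●
○○○○●
○●○○○
○●●○●
○●○○○
gen 1: ○●●●○
○●●●○
○●●●○
○●●○○
○○○○○
gen 2: ○●○●○
●○○○●
●○○○○
○●○●○
○○○●○
gen 3: ●○●●○
●●○○●
●●○○○
○○●○●
○○○●●
gen 4: ○○●○○
○○○●○
○○●●○
○●●○●
●●○○○
gen 5: ○●●○○
○○○●○
○●○○●
○○○○●
●○○●○
gen 6: ○●●●●
●●○●○
●○○●●
○○○●●
●●●●●
gen 7: ○○○○○
○○○○○
○●○○○
○○○○○
○○○○○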